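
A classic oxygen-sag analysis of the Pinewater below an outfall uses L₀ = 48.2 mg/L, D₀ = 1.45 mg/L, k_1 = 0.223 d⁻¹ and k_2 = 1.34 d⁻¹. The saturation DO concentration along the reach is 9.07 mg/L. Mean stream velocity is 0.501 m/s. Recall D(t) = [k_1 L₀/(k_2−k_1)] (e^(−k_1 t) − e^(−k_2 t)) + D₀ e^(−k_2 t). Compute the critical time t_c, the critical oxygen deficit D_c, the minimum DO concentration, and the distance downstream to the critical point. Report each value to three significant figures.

t_c ≈ 1.46 d; D_c ≈ 5.79 mg/L; min DO ≈ 3.28 mg/L; x_c ≈ 63.2 km

With k_2/k_1 = 6.009 and 1 − D₀(k_2−k_1)/(k_1 L₀) = 0.8493,
t_c = ln(6.009 × 0.8493) / (1.34 − 0.223) = ln(5.104) / 1.117 = 1.630/1.117 = 1.459 d.
D_c = (k_1/k_2) L₀ e^(−k_1 t_c) = (0.223/1.34) × 48.2 × e^(−0.223×1.459) = 0.1664 × 48.2 × 0.7222 = 5.793 mg/L.
Minimum DO = C_s − D_c = 9.07 − 5.793 = 3.277 mg/L.
x_c = v t_c = 0.501 m/s × 1.459 d × 86400 s/d = 63160 m ≈ 63.2 km.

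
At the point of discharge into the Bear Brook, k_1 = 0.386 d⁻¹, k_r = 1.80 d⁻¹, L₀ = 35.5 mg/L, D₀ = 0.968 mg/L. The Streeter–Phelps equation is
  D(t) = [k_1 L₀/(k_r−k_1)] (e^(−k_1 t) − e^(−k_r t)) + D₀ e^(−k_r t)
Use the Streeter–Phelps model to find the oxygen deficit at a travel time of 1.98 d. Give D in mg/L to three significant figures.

k_1 L₀/(k_r−k_1) = 0.386×35.5/(1.80−0.386) = 13.70/1.414 = 9.691 mg/L.
e^(−k_1 t) = e^(−0.386×1.980) = 0.4657; e^(−k_r t) = e^(−1.80×1.980) = 0.02833.
D = 9.691 × (0.4657 − 0.02833) + 0.968 × 0.02833 = 4.238 + 0.02742 = 4.266 mg/L.

D ≈ 4.27 mg/L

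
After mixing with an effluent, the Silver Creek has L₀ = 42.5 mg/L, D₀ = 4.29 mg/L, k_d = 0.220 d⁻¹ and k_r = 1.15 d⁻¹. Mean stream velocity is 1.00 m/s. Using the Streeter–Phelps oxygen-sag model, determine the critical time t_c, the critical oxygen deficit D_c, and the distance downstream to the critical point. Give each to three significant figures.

t_c ≈ 1.18 d; D_c ≈ 6.27 mg/L; x_c ≈ 102 km

t_c = [1/(k_r−k_d)] ln[(k_r/k_d)(1 − D₀(k_r−k_d)/(k_d L₀))]
= [1/(1.15−0.220)] ln[(1.15/0.220)(1 − 4.29×0.9300/(0.220×42.5))]
= (1/0.9300) ln[5.227 × 0.5733] = 1.075 × ln(2.997) = 1.075 × 1.098 = 1.180 d.
D_c = (k_d/k_r) L₀ e^(−k_d t_c) = (0.220/1.15) × 42.5 × e^(−0.220×1.180) = 0.1913 × 42.5 × 0.7713 = 6.271 mg/L.
x_c = v t_c = 1.00 m/s × 1.180 d × 86400 s/d = 102000 m ≈ 102 km.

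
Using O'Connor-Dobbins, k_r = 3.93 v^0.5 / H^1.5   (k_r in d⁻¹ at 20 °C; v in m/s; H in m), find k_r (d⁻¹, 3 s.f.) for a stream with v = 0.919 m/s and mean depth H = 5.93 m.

k_r ≈ 0.261 d⁻¹

k_r = 3.93 × 0.919^0.5 / 5.93^1.5 = 3.93 × 0.9586 / 14.44 = 0.2609 d⁻¹.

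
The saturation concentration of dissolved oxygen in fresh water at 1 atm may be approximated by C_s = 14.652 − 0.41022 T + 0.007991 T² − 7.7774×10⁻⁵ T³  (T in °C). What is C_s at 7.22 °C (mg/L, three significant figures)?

C_s ≈ 12.1 mg/L

C_s = 14.652 − 0.41022×7.22 + 0.007991×7.22² − 7.7774×10⁻⁵×7.22³ = 12.08 mg/L.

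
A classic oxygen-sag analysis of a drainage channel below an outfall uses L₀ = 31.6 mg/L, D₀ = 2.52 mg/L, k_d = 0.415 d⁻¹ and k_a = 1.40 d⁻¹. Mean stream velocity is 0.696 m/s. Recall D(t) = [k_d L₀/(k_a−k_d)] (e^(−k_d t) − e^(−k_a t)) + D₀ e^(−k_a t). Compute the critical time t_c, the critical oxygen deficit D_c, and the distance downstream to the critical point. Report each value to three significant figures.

t_c ≈ 1.02 d; D_c ≈ 6.13 mg/L; x_c ≈ 61.4 km

At the critical point dD/dt = 0, so k_d L₀ e^(−k_d t) = k_a D. Substituting D(t) from the Streeter–Phelps equation and solving for t gives
t_c = ln[(k_a/k_d)(1 − D₀(k_a−k_d)/(k_d L₀))] / (k_a−k_d).
Here k_a−k_d = 0.9850 d⁻¹ and 1 − D₀(k_a−k_d)/(k_d L₀) = 1 − 2.52×0.9850/(0.415×31.6) = 0.8107, so
t_c = ln(3.373 × 0.8107) / 0.9850 = 1.006 / 0.9850 = 1.021 d.
L(t_c) = L₀ e^(−k_d t_c) = 31.6 × 0.6545 = 20.68 mg/L, and at the critical point k_a D_c = k_d L, so D_c = (0.415/1.40) × 20.68 = 6.131 mg/L.
x_c = v t_c = 0.696 m/s × 1.021 d × 86400 s/d = 61420 m ≈ 61.4 km.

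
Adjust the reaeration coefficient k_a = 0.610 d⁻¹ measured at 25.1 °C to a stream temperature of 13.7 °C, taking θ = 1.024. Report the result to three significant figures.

k_a ≈ 0.465 d⁻¹

k_a(T₂) = k_a(T₁) · θ^(T₂−T₁) = 0.610 × 1.024^(13.7−25.1)
= 0.610 × 1.024^-11.4 = 0.610 × 0.7631 = 0.4655 d⁻¹.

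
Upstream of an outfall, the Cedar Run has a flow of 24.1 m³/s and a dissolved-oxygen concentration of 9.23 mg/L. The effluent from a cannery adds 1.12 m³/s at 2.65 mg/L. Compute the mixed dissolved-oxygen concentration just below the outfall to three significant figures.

8.94 mg/L

Flow-weighted mixing: C = (Q_r C_r + Q_w C_w)/(Q_r + Q_w)
= (24.1×9.23 + 1.12×2.65)/(24.1 + 1.12) = 225.4/25.22 = 8.938 mg/L.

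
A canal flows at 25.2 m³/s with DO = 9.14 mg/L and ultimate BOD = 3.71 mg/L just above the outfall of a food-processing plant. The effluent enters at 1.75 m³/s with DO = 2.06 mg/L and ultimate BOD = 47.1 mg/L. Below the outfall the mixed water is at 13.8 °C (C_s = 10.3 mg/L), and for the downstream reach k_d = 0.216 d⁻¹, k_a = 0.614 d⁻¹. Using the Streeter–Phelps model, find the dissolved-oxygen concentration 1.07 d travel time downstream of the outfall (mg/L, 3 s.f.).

Mixed DO = (25.2×9.14 + 1.75×2.06)/(25.2+1.75) = 233.9/26.95 = 8.680 mg/L.
Mixed L₀ = (25.2×3.71 + 1.75×47.1)/(26.95) = 175.9/26.95 = 6.528 mg/L.
Initial deficit D₀ = C_s − DO₀ = 10.3 − 8.680 = 1.620 mg/L.
D(1.07) = [0.216×6.528/(0.614−0.216)](e^(−0.216×1.07) − e^(−0.614×1.07)) + 1.620 e^(−0.614×1.07)
= 3.543 × (0.7936 − 0.5184) + 1.620 × 0.5184 = 1.815 mg/L.
DO = 10.3 − 1.815 = 8.485 mg/L.

DO ≈ 8.49 mg/L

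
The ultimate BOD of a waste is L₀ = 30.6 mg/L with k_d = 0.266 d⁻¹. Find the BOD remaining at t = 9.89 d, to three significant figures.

L ≈ 2.20 mg/L

L_t = L₀ e^(−k_d t) = 30.6 × e^(−0.266×9.89) = 30.6 × 0.07203 = 2.204 mg/L.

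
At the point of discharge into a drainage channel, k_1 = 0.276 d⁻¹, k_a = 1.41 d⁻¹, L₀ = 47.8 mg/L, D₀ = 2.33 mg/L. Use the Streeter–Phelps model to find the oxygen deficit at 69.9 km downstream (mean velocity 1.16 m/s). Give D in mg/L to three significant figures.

Travel time t = x/v = 69.9 km / (1.16 m/s) = 69900 m / 1.16 m/s = 60260 s = 0.6974 d.
k_1 L₀/(k_a−k_1) = 0.276×47.8/(1.41−0.276) = 13.19/1.134 = 11.63 mg/L.
e^(−k_1 t) = e^(−0.276×0.6974) = 0.8249; e^(−k_a t) = e^(−1.41×0.6974) = 0.3740.
D = 11.63 × (0.8249 − 0.3740) + 2.33 × 0.3740 = 5.245 + 0.8715 = 6.117 mg/L.

D ≈ 6.12 mg/L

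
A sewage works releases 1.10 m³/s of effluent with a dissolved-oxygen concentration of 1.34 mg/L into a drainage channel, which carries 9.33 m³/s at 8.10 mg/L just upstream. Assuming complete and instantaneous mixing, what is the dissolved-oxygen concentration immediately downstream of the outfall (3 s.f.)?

Flow-weighted mixing: C = (Q_r C_r + Q_w C_w)/(Q_r + Q_w)
= (9.33×8.10 + 1.10×1.34)/(9.33 + 1.10) = 77.05/10.43 = 7.387 mg/L.

7.39 mg/L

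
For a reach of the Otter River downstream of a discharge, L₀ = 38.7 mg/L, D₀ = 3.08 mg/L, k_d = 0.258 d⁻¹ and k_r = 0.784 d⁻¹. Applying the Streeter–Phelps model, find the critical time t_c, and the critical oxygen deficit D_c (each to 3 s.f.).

t_c ≈ 1.78 d; D_c ≈ 8.05 mg/L

t_c = [1/(k_r−k_d)] ln[(k_r/k_d)(1 − D₀(k_r−k_d)/(k_d L₀))]
= [1/(0.784−0.258)] ln[(0.784/0.258)(1 − 3.08×0.5260/(0.258×38.7))]
= (1/0.5260) ln[3.039 × 0.8377] = 1.901 × ln(2.546) = 1.901 × 0.9344 = 1.776 d.
L(t_c) = L₀ e^(−k_d t_c) = 38.7 × 0.6323 = 24.47 mg/L, and at the critical point k_r D_c = k_d L, so D_c = (0.258/0.784) × 24.47 = 8.053 mg/L.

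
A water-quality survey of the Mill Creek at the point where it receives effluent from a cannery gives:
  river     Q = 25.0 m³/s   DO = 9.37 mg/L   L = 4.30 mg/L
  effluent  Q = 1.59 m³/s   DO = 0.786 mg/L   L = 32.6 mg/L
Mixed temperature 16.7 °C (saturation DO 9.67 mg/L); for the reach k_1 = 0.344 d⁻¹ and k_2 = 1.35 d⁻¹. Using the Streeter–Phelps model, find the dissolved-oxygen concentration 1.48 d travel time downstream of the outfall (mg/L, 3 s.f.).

Mixed DO = (25.0×9.37 + 1.59×0.786)/(25.0+1.59) = 235.5/26.59 = 8.857 mg/L.
Mixed L₀ = (25.0×4.30 + 1.59×32.6)/(26.59) = 159.3/26.59 = 5.992 mg/L.
Initial deficit D₀ = C_s − DO₀ = 9.67 − 8.857 = 0.8133 mg/L.
D(1.48) = [0.344×5.992/(1.35−0.344)](e^(−0.344×1.48) − e^(−1.35×1.48)) + 0.8133 e^(−1.35×1.48)
= 2.049 × (0.6010 − 0.1356) + 0.8133 × 0.1356 = 1.064 mg/L.
DO = 9.67 − 1.064 = 8.606 mg/L.

DO ≈ 8.61 mg/L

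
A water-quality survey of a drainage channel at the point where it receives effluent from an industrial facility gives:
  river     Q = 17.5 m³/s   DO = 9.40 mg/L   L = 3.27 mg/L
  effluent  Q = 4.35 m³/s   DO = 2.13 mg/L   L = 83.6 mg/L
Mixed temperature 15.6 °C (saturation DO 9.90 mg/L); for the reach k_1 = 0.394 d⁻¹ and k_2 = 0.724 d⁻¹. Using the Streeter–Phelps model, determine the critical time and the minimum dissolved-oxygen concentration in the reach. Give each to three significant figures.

Mixed DO = (17.5×9.40 + 4.35×2.13)/(17.5+4.35) = 173.8/21.85 = 7.953 mg/L.
Mixed L₀ = (17.5×3.27 + 4.35×83.6)/(21.85) = 420.9/21.85 = 19.26 mg/L.
Initial deficit D₀ = C_s − DO₀ = 9.90 − 7.953 = 1.947 mg/L.
t_c = (1/0.3300) ln[(0.724/0.394)(1 − 1.947×0.3300/(0.394×19.26))] = 3.030 × ln(1.682) = 1.576 d.
D_c = (0.394/0.724) × 19.26 × e^(−0.394×1.576) = 0.5442 × 19.26 × 0.5375 = 5.635 mg/L.
Minimum DO = 9.90 − 5.635 = 4.265 mg/L.

t_c ≈ 1.58 d; minimum DO ≈ 4.27 mg/L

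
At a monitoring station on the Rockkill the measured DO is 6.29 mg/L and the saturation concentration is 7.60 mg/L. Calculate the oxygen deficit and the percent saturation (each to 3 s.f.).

D = C_s − C = 7.60 − 6.29 = 1.31 mg/L.
% saturation = 6.29/7.60 × 100 = 82.8 %.

D ≈ 1.31 mg/L; 82.8 % saturation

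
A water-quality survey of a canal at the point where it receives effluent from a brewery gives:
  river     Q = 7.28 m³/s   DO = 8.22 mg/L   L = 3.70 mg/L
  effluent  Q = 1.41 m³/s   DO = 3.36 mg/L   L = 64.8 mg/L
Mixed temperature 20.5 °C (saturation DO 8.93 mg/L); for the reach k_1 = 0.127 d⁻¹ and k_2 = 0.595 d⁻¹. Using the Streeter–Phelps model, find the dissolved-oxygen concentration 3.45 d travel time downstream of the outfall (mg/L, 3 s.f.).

DO ≈ 6.83 mg/L

Mixed DO = (7.28×8.22 + 1.41×3.36)/(7.28+1.41) = 64.58/8.690 = 7.431 mg/L.
Mixed L₀ = (7.28×3.70 + 1.41×64.8)/(8.690) = 118.3/8.690 = 13.61 mg/L.
Initial deficit D₀ = C_s − DO₀ = 8.93 − 7.431 = 1.499 mg/L.
D(3.45) = [0.127×13.61/(0.595−0.127)](e^(−0.127×3.45) − e^(−0.595×3.45)) + 1.499 e^(−0.595×3.45)
= 3.694 × (0.6452 − 0.1284) + 1.499 × 0.1284 = 2.102 mg/L.
DO = 8.93 − 2.102 = 6.828 mg/L.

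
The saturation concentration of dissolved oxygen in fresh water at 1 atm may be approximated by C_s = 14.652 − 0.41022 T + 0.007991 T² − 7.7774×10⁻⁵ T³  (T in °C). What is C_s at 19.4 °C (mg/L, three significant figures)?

C_s ≈ 9.13 mg/L

C_s = 14.652 − 0.41022×19.4 + 0.007991×19.4² − 7.7774×10⁻⁵×19.4³ = 9.133 mg/L.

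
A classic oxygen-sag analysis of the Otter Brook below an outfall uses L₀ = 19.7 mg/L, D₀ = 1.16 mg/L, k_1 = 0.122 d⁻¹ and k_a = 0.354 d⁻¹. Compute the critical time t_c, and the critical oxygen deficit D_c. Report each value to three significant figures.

t_c ≈ 4.08 d; D_c ≈ 4.13 mg/L

t_c = [1/(k_a−k_1)] ln[(k_a/k_1)(1 − D₀(k_a−k_1)/(k_1 L₀))]
= [1/(0.354−0.122)] ln[(0.354/0.122)(1 − 1.16×0.2320/(0.122×19.7))]
= (1/0.2320) ln[2.902 × 0.8880] = 4.310 × ln(2.577) = 4.310 × 0.9465 = 4.080 d.
D_c = (k_1/k_a) L₀ e^(−k_1 t_c) = (0.122/0.354) × 19.7 × e^(−0.122×4.080) = 0.3446 × 19.7 × 0.6079 = 4.127 mg/L.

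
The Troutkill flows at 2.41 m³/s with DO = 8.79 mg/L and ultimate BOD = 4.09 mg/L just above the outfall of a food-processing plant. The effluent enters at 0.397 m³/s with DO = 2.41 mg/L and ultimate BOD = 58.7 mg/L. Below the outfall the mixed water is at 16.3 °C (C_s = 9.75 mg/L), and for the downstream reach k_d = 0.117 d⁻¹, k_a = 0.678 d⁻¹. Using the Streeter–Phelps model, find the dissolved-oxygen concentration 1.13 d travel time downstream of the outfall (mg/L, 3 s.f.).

Mixed DO = (2.41×8.79 + 0.397×2.41)/(2.41+0.397) = 22.14/2.807 = 7.888 mg/L.
Mixed L₀ = (2.41×4.09 + 0.397×58.7)/(2.807) = 33.16/2.807 = 11.81 mg/L.
Initial deficit D₀ = C_s − DO₀ = 9.75 − 7.888 = 1.862 mg/L.
D(1.13) = [0.117×11.81/(0.678−0.117)](e^(−0.117×1.13) − e^(−0.678×1.13)) + 1.862 e^(−0.678×1.13)
= 2.464 × (0.8762 − 0.4648) + 1.862 × 0.4648 = 1.879 mg/L.
DO = 9.75 − 1.879 = 7.871 mg/L.

DO ≈ 7.87 mg/L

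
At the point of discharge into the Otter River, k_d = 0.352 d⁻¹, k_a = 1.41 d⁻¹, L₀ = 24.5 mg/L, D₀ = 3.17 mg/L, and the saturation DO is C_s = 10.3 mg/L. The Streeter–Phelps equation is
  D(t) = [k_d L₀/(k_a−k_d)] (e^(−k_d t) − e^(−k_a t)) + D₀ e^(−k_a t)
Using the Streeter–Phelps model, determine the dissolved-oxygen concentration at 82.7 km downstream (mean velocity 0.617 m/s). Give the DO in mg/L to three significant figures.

Travel time t = x/v = 82.7 km / (0.617 m/s) = 82700 m / 0.617 m/s = 134000 s = 1.551 d.
k_d L₀/(k_a−k_d) = 0.352×24.5/(1.41−0.352) = 8.624/1.058 = 8.151 mg/L.
e^(−k_d t) = e^(−0.352×1.551) = 0.5792; e^(−k_a t) = e^(−1.41×1.551) = 0.1122.
D = 8.151 × (0.5792 − 0.1122) + 3.17 × 0.1122 = 3.807 + 0.3557 = 4.162 mg/L.
DO = C_s − D = 10.3 − 4.162 = 6.138 mg/L.

DO ≈ 6.14 mg/L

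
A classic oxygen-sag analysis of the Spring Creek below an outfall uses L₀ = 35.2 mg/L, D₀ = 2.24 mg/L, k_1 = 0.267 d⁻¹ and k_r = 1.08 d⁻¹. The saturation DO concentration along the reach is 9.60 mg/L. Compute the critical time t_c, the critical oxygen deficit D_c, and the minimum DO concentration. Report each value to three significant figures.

t_c ≈ 1.45 d; D_c ≈ 5.90 mg/L; min DO ≈ 3.70 mg/L

t_c = [1/(k_r−k_1)] ln[(k_r/k_1)(1 − D₀(k_r−k_1)/(k_1 L₀))]
= [1/(1.08−0.267)] ln[(1.08/0.267)(1 − 2.24×0.8130/(0.267×35.2))]
= (1/0.8130) ln[4.045 × 0.8062] = 1.230 × ln(3.261) = 1.230 × 1.182 = 1.454 d.
L(t_c) = L₀ e^(−k_1 t_c) = 35.2 × 0.6783 = 23.88 mg/L, and at the critical point k_r D_c = k_1 L, so D_c = (0.267/1.08) × 23.88 = 5.902 mg/L.
Minimum DO = C_s − D_c = 9.60 − 5.902 = 3.698 mg/L.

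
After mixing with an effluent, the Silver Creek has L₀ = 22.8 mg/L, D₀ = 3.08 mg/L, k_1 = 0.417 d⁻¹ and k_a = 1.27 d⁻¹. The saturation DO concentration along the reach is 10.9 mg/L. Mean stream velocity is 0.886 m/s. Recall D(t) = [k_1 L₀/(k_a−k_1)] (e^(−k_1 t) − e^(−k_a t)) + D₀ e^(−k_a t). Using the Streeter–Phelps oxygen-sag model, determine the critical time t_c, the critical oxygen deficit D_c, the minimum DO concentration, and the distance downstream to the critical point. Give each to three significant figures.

t_c = [1/(k_a−k_1)] ln[(k_a/k_1)(1 − D₀(k_a−k_1)/(k_1 L₀))]
= [1/(1.27−0.417)] ln[(1.27/0.417)(1 − 3.08×0.8530/(0.417×22.8))]
= (1/0.8530) ln[3.046 × 0.7237] = 1.172 × ln(2.204) = 1.172 × 0.7903 = 0.9265 d.
D_c = (k_1/k_a) L₀ e^(−k_1 t_c) = (0.417/1.27) × 22.8 × e^(−0.417×0.9265) = 0.3283 × 22.8 × 0.6795 = 5.087 mg/L.
Minimum DO = C_s − D_c = 10.9 − 5.087 = 5.813 mg/L.
x_c = v t_c = 0.886 m/s × 0.9265 d × 86400 s/d = 70920 m ≈ 70.9 km.

t_c ≈ 0.926 d; D_c ≈ 5.09 mg/L; min DO ≈ 5.81 mg/L; x_c ≈ 70.9 km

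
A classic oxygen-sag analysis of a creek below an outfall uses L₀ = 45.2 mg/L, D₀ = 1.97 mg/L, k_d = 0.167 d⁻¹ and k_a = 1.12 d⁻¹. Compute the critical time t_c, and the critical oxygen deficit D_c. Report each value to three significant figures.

t_c ≈ 1.70 d; D_c ≈ 5.08 mg/L

At the critical point dD/dt = 0, so k_d L₀ e^(−k_d t) = k_a D. Substituting D(t) from the Streeter–Phelps equation and solving for t gives
t_c = ln[(k_a/k_d)(1 − D₀(k_a−k_d)/(k_d L₀))] / (k_a−k_d).
Here k_a−k_d = 0.9530 d⁻¹ and 1 − D₀(k_a−k_d)/(k_d L₀) = 1 − 1.97×0.9530/(0.167×45.2) = 0.7513, so
t_c = ln(6.707 × 0.7513) / 0.9530 = 1.617 / 0.9530 = 1.697 d.
L(t_c) = L₀ e^(−k_d t_c) = 45.2 × 0.7532 = 34.05 mg/L, and at the critical point k_a D_c = k_d L, so D_c = (0.167/1.12) × 34.05 = 5.077 mg/L.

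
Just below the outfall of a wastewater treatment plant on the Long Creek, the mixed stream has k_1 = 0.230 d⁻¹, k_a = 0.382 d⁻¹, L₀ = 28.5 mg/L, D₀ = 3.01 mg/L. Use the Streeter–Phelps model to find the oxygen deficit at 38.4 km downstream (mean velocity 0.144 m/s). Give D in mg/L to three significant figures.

D ≈ 8.87 mg/L

Travel time t = x/v = 38.4 km / (0.144 m/s) = 38400 m / 0.144 m/s = 266700 s = 3.086 d.
k_1 L₀/(k_a−k_1) = 0.230×28.5/(0.382−0.230) = 6.555/0.1520 = 43.13 mg/L.
e^(−k_1 t) = e^(−0.230×3.086) = 0.4917; e^(−k_a t) = e^(−0.382×3.086) = 0.3076.
D = 43.13 × (0.4917 − 0.3076) + 3.01 × 0.3076 = 7.940 + 0.9258 = 8.866 mg/L.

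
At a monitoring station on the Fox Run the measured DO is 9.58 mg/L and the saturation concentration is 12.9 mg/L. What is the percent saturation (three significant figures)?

74.3 % saturation

% saturation = C/C_s × 100 = 9.58/12.9 × 100 = 74.3 %.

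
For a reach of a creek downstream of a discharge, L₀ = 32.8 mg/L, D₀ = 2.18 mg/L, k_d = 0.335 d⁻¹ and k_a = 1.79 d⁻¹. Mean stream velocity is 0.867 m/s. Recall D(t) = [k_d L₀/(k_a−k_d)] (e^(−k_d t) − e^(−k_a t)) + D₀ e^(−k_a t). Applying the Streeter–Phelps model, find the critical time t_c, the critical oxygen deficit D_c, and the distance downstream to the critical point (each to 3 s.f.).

At the critical point dD/dt = 0, so k_d L₀ e^(−k_d t) = k_a D. Substituting D(t) from the Streeter–Phelps equation and solving for t gives
t_c = ln[(k_a/k_d)(1 − D₀(k_a−k_d)/(k_d L₀))] / (k_a−k_d).
Here k_a−k_d = 1.455 d⁻¹ and 1 − D₀(k_a−k_d)/(k_d L₀) = 1 − 2.18×1.455/(0.335×32.8) = 0.7113, so
t_c = ln(5.343 × 0.7113) / 1.455 = 1.335 / 1.455 = 0.9177 d.
D_c = (k_d/k_a) L₀ e^(−k_d t_c) = (0.335/1.79) × 32.8 × e^(−0.335×0.9177) = 0.1872 × 32.8 × 0.7353 = 4.514 mg/L.
x_c = v t_c = 0.867 m/s × 0.9177 d × 86400 s/d = 68740 m ≈ 68.7 km.

t_c ≈ 0.918 d; D_c ≈ 4.51 mg/L; x_c ≈ 68.7 km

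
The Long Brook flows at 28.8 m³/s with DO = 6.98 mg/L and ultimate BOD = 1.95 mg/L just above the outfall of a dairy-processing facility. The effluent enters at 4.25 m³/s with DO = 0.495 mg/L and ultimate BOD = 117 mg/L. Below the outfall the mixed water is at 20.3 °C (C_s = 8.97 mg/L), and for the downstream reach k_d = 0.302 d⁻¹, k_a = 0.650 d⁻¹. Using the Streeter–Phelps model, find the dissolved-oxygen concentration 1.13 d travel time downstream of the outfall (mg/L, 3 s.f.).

DO ≈ 4.26 mg/L

Mixed DO = (28.8×6.98 + 4.25×0.495)/(28.8+4.25) = 203.1/33.05 = 6.146 mg/L.
Mixed L₀ = (28.8×1.95 + 4.25×117)/(33.05) = 553.4/33.05 = 16.74 mg/L.
Initial deficit D₀ = C_s − DO₀ = 8.97 − 6.146 = 2.824 mg/L.
D(1.13) = [0.302×16.74/(0.650−0.302)](e^(−0.302×1.13) − e^(−0.650×1.13)) + 2.824 e^(−0.650×1.13)
= 14.53 × (0.7109 − 0.4797) + 2.824 × 0.4797 = 4.713 mg/L.
DO = 8.97 − 4.713 = 4.257 mg/L.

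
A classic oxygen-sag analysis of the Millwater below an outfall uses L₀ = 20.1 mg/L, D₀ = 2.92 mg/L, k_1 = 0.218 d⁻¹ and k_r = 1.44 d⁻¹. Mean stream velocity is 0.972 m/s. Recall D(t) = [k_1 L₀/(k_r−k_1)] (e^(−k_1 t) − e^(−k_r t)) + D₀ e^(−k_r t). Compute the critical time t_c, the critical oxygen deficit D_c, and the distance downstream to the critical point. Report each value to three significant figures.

At the critical point dD/dt = 0, so k_1 L₀ e^(−k_1 t) = k_r D. Substituting D(t) from the Streeter–Phelps equation and solving for t gives
t_c = ln[(k_r/k_1)(1 − D₀(k_r−k_1)/(k_1 L₀))] / (k_r−k_1).
Here k_r−k_1 = 1.222 d⁻¹ and 1 − D₀(k_r−k_1)/(k_1 L₀) = 1 − 2.92×1.222/(0.218×20.1) = 0.1857, so
t_c = ln(6.606 × 0.1857) / 1.222 = 0.2041 / 1.222 = 0.1670 d.
L(t_c) = L₀ e^(−k_1 t_c) = 20.1 × 0.9642 = 19.38 mg/L, and at the critical point k_r D_c = k_1 L, so D_c = (0.218/1.44) × 19.38 = 2.934 mg/L.
x_c = v t_c = 0.972 m/s × 0.1670 d × 86400 s/d = 14030 m ≈ 14.0 km.

t_c ≈ 0.167 d; D_c ≈ 2.93 mg/L; x_c ≈ 14.0 km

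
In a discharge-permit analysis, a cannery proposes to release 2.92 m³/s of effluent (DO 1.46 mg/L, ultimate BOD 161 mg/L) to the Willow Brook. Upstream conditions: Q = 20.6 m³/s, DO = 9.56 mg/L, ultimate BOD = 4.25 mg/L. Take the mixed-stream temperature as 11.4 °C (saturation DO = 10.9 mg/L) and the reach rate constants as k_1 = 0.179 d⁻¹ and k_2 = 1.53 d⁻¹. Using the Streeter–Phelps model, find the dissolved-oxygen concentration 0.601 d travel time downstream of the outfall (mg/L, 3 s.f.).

Mixed DO = (20.6×9.56 + 2.92×1.46)/(20.6+2.92) = 201.2/23.52 = 8.554 mg/L.
Mixed L₀ = (20.6×4.25 + 2.92×161)/(23.52) = 557.7/23.52 = 23.71 mg/L.
Initial deficit D₀ = C_s − DO₀ = 10.9 − 8.554 = 2.346 mg/L.
D(0.601) = [0.179×23.71/(1.53−0.179)](e^(−0.179×0.601) − e^(−1.53×0.601)) + 2.346 e^(−1.53×0.601)
= 3.142 × (0.8980 − 0.3987) + 2.346 × 0.3987 = 2.504 mg/L.
DO = 10.9 − 2.504 = 8.396 mg/L.

DO ≈ 8.40 mg/L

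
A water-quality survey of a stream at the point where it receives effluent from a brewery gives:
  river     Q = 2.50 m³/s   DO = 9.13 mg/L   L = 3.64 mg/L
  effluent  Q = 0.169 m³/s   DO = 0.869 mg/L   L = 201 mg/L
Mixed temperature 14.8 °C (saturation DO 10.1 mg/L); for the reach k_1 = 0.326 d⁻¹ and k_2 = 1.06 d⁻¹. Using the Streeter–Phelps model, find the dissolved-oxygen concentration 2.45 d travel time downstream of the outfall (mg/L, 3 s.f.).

DO ≈ 7.30 mg/L

Mixed DO = (2.50×9.13 + 0.169×0.869)/(2.50+0.169) = 22.97/2.669 = 8.607 mg/L.
Mixed L₀ = (2.50×3.64 + 0.169×201)/(2.669) = 43.07/2.669 = 16.14 mg/L.
Initial deficit D₀ = C_s − DO₀ = 10.1 − 8.607 = 1.493 mg/L.
D(2.45) = [0.326×16.14/(1.06−0.326)](e^(−0.326×2.45) − e^(−1.06×2.45)) + 1.493 e^(−1.06×2.45)
= 7.167 × (0.4499 − 0.07450) + 1.493 × 0.07450 = 2.802 mg/L.
DO = 10.1 − 2.802 = 7.298 mg/L.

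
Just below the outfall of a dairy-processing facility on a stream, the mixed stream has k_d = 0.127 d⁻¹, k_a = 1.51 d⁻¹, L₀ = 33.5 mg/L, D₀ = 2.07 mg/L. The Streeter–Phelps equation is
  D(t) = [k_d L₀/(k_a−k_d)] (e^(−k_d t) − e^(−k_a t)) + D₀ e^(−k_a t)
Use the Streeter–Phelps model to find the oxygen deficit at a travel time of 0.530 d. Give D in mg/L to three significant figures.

D ≈ 2.42 mg/L

k_d L₀/(k_a−k_d) = 0.127×33.5/(1.51−0.127) = 4.255/1.383 = 3.076 mg/L.
e^(−k_d t) = e^(−0.127×0.5300) = 0.9349; e^(−k_a t) = e^(−1.51×0.5300) = 0.4492.
D = 3.076 × (0.9349 − 0.4492) + 2.07 × 0.4492 = 1.494 + 0.9298 = 2.424 mg/L.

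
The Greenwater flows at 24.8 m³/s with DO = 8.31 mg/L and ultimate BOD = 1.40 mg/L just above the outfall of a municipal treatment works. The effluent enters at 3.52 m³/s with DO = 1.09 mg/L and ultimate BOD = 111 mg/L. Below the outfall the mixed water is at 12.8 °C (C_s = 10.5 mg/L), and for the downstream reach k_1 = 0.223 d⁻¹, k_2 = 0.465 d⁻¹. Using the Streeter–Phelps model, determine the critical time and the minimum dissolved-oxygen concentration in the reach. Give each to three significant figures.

Mixed DO = (24.8×8.31 + 3.52×1.09)/(24.8+3.52) = 209.9/28.32 = 7.413 mg/L.
Mixed L₀ = (24.8×1.40 + 3.52×111)/(28.32) = 425.4/28.32 = 15.02 mg/L.
Initial deficit D₀ = C_s − DO₀ = 10.5 − 7.413 = 3.087 mg/L.
t_c = (1/0.2420) ln[(0.465/0.223)(1 − 3.087×0.2420/(0.223×15.02))] = 4.132 × ln(1.620) = 1.994 d.
D_c = (0.223/0.465) × 15.02 × e^(−0.223×1.994) = 0.4796 × 15.02 × 0.6411 = 4.618 mg/L.
Minimum DO = 10.5 − 4.618 = 5.882 mg/L.

t_c ≈ 1.99 d; minimum DO ≈ 5.88 mg/L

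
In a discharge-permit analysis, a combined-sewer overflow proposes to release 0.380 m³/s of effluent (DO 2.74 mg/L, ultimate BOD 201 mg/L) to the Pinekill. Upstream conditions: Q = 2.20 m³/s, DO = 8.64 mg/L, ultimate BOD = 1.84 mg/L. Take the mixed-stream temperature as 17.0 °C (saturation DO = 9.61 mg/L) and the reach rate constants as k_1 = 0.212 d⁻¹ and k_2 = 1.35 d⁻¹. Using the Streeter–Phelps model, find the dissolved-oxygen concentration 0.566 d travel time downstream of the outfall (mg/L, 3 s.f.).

DO ≈ 6.31 mg/L

Mixed DO = (2.20×8.64 + 0.380×2.74)/(2.20+0.380) = 20.05/2.580 = 7.771 mg/L.
Mixed L₀ = (2.20×1.84 + 0.380×201)/(2.580) = 80.43/2.580 = 31.17 mg/L.
Initial deficit D₀ = C_s − DO₀ = 9.61 − 7.771 = 1.839 mg/L.
D(0.566) = [0.212×31.17/(1.35−0.212)](e^(−0.212×0.566) − e^(−1.35×0.566)) + 1.839 e^(−1.35×0.566)
= 5.807 × (0.8869 − 0.4658) + 1.839 × 0.4658 = 3.302 mg/L.
DO = 9.61 − 3.302 = 6.308 mg/L.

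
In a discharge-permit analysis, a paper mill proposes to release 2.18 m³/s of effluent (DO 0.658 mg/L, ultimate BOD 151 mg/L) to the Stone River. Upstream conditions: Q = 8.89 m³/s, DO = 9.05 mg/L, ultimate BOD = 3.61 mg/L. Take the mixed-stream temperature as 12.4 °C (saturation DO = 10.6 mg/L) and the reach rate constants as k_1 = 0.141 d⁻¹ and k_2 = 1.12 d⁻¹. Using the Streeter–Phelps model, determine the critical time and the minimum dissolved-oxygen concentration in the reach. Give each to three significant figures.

t_c ≈ 0.949 d; minimum DO ≈ 7.01 mg/L

Mixed DO = (8.89×9.05 + 2.18×0.658)/(8.89+2.18) = 81.89/11.07 = 7.397 mg/L.
Mixed L₀ = (8.89×3.61 + 2.18×151)/(11.07) = 361.3/11.07 = 32.64 mg/L.
Initial deficit D₀ = C_s − DO₀ = 10.6 − 7.397 = 3.203 mg/L.
t_c = (1/0.9790) ln[(1.12/0.141)(1 − 3.203×0.9790/(0.141×32.64))] = 1.021 × ln(2.531) = 0.9485 d.
D_c = (0.141/1.12) × 32.64 × e^(−0.141×0.9485) = 0.1259 × 32.64 × 0.8748 = 3.594 mg/L.
Minimum DO = 10.6 − 3.594 = 7.006 mg/L.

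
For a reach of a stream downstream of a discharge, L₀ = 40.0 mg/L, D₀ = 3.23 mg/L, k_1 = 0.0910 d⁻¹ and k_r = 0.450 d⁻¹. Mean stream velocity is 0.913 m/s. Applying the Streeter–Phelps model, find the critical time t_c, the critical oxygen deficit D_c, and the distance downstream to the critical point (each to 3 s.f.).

At the critical point dD/dt = 0, so k_1 L₀ e^(−k_1 t) = k_r D. Substituting D(t) from the Streeter–Phelps equation and solving for t gives
t_c = ln[(k_r/k_1)(1 − D₀(k_r−k_1)/(k_1 L₀))] / (k_r−k_1).
Here k_r−k_1 = 0.3590 d⁻¹ and 1 − D₀(k_r−k_1)/(k_1 L₀) = 1 − 3.23×0.3590/(0.0910×40.0) = 0.6814, so
t_c = ln(4.945 × 0.6814) / 0.3590 = 1.215 / 0.3590 = 3.384 d.
D_c = (k_1/k_r) L₀ e^(−k_1 t_c) = (0.0910/0.450) × 40.0 × e^(−0.0910×3.384) = 0.2022 × 40.0 × 0.7350 = 5.945 mg/L.
x_c = v t_c = 0.913 m/s × 3.384 d × 86400 s/d = 266900 m ≈ 267 km.

t_c ≈ 3.38 d; D_c ≈ 5.95 mg/L; x_c ≈ 267 km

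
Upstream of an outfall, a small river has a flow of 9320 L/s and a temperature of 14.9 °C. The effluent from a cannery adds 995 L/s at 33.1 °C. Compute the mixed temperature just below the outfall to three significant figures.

16.7 °C

Flow-weighted mixing: C = (Q_r C_r + Q_w C_w)/(Q_r + Q_w)
= (9320×14.9 + 995×33.1)/(9320 + 995) = 171800/10320 = 16.66 °C.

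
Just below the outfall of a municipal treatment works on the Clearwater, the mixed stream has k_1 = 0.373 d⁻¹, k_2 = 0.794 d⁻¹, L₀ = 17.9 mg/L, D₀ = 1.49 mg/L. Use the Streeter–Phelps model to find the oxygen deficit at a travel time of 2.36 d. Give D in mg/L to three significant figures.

k_1 L₀/(k_2−k_1) = 0.373×17.9/(0.794−0.373) = 6.677/0.4210 = 15.86 mg/L.
e^(−k_1 t) = e^(−0.373×2.360) = 0.4147; e^(−k_2 t) = e^(−0.794×2.360) = 0.1535.
D = 15.86 × (0.4147 − 0.1535) + 1.49 × 0.1535 = 4.141 + 0.2288 = 4.370 mg/L.

D ≈ 4.37 mg/L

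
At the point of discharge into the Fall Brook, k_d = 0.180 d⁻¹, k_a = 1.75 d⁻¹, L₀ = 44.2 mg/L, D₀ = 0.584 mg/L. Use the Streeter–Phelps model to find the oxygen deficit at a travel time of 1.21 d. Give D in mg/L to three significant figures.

D ≈ 3.54 mg/L

k_d L₀/(k_a−k_d) = 0.180×44.2/(1.75−0.180) = 7.956/1.570 = 5.068 mg/L.
e^(−k_d t) = e^(−0.180×1.210) = 0.8043; e^(−k_a t) = e^(−1.75×1.210) = 0.1203.
D = 5.068 × (0.8043 − 0.1203) + 0.584 × 0.1203 = 3.466 + 0.07027 = 3.536 mg/L.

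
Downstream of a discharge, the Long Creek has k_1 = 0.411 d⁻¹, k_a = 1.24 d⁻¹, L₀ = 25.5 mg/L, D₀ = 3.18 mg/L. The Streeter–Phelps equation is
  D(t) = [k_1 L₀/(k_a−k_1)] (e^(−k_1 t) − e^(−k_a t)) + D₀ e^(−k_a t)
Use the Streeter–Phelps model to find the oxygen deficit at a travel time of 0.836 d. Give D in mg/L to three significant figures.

D ≈ 5.61 mg/L

k_1 L₀/(k_a−k_1) = 0.411×25.5/(1.24−0.411) = 10.48/0.8290 = 12.64 mg/L.
e^(−k_1 t) = e^(−0.411×0.8360) = 0.7092; e^(−k_a t) = e^(−1.24×0.8360) = 0.3546.
D = 12.64 × (0.7092 − 0.3546) + 3.18 × 0.3546 = 4.483 + 1.128 = 5.610 mg/L.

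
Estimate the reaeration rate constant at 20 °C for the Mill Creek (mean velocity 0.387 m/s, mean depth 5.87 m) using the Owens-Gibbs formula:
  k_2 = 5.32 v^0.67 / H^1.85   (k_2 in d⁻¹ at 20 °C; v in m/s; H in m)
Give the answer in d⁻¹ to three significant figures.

k_2 ≈ 0.107 d⁻¹

k_2 = 5.32 × 0.387^0.67 / 5.87^1.85 = 5.32 × 0.5294 / 26.42 = 0.1066 d⁻¹.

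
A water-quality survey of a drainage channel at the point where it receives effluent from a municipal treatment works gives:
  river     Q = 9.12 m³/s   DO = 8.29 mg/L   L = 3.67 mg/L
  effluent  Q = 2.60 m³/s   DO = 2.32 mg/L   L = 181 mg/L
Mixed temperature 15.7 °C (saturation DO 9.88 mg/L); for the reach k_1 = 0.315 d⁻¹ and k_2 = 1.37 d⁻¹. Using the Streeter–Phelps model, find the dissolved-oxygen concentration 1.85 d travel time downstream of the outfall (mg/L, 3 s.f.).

Mixed DO = (9.12×8.29 + 2.60×2.32)/(9.12+2.60) = 81.64/11.72 = 6.966 mg/L.
Mixed L₀ = (9.12×3.67 + 2.60×181)/(11.72) = 504.1/11.72 = 43.01 mg/L.
Initial deficit D₀ = C_s − DO₀ = 9.88 − 6.966 = 2.914 mg/L.
D(1.85) = [0.315×43.01/(1.37−0.315)](e^(−0.315×1.85) − e^(−1.37×1.85)) + 2.914 e^(−1.37×1.85)
= 12.84 × (0.5584 − 0.07930) + 2.914 × 0.07930 = 6.383 mg/L.
DO = 9.88 − 6.383 = 3.497 mg/L.

DO ≈ 3.50 mg/L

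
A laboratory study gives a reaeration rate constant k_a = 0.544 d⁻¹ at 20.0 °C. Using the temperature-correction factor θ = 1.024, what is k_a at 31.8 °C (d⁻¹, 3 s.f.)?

k_a(T₂) = k_a(T₁) · θ^(T₂−T₁) = 0.544 × 1.024^(31.8−20.0)
= 0.544 × 1.024^11.8 = 0.544 × 1.323 = 0.7197 d⁻¹.

k_a ≈ 0.720 d⁻¹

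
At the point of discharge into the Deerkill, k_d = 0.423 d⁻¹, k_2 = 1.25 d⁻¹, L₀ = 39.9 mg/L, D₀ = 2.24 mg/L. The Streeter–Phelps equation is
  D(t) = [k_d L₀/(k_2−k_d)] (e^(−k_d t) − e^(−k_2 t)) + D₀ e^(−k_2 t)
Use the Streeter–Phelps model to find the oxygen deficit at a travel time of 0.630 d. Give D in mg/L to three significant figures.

k_d L₀/(k_2−k_d) = 0.423×39.9/(1.25−0.423) = 16.88/0.8270 = 20.41 mg/L.
e^(−k_d t) = e^(−0.423×0.6300) = 0.7661; e^(−k_2 t) = e^(−1.25×0.6300) = 0.4550.
D = 20.41 × (0.7661 − 0.4550) + 2.24 × 0.4550 = 6.349 + 1.019 = 7.368 mg/L.

D ≈ 7.37 mg/L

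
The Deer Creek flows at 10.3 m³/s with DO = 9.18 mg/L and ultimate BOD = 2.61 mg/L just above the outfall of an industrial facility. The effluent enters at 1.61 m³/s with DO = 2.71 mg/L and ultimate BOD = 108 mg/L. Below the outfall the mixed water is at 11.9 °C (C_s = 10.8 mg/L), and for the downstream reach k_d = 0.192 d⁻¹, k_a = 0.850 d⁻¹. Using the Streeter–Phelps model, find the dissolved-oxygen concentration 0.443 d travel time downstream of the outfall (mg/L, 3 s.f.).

DO ≈ 7.95 mg/L

Mixed DO = (10.3×9.18 + 1.61×2.71)/(10.3+1.61) = 98.92/11.91 = 8.305 mg/L.
Mixed L₀ = (10.3×2.61 + 1.61×108)/(11.91) = 200.8/11.91 = 16.86 mg/L.
Initial deficit D₀ = C_s − DO₀ = 10.8 − 8.305 = 2.495 mg/L.
D(0.443) = [0.192×16.86/(0.850−0.192)](e^(−0.192×0.443) − e^(−0.850×0.443)) + 2.495 e^(−0.850×0.443)
= 4.919 × (0.9185 − 0.6862) + 2.495 × 0.6862 = 2.854 mg/L.
DO = 10.8 − 2.854 = 7.946 mg/L.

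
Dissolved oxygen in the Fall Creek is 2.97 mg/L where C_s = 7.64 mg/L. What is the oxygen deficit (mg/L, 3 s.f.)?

D = C_s − C = 7.64 − 2.97 = 4.67 mg/L.

D ≈ 4.67 mg/L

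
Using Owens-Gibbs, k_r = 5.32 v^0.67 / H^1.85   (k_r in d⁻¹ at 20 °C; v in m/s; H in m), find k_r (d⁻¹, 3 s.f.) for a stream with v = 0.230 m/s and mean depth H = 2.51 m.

k_r ≈ 0.362 d⁻¹

k_r = 5.32 × 0.230^0.67 / 2.51^1.85 = 5.32 × 0.3736 / 5.488 = 0.3621 d⁻¹.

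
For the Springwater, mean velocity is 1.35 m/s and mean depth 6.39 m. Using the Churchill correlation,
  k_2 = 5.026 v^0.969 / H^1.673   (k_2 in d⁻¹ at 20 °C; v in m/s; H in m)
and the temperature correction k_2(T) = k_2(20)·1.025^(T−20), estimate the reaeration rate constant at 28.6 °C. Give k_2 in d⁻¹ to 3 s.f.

k_2 ≈ 0.373 d⁻¹

k_2(20) = 5.026 × 1.35^0.969 / 6.39^1.673 = 5.026 × 1.337 / 22.26 = 0.3019 d⁻¹.
k_2(28.6) = 0.3019 × 1.025^(28.6−20) = 0.3019 × 1.237 = 0.3734 d⁻¹.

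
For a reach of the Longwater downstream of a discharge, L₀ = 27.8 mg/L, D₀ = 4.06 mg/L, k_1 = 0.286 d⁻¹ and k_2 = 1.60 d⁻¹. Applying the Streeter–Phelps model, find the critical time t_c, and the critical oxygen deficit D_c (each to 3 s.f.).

t_c ≈ 0.464 d; D_c ≈ 4.35 mg/L

At the critical point dD/dt = 0, so k_1 L₀ e^(−k_1 t) = k_2 D. Substituting D(t) from the Streeter–Phelps equation and solving for t gives
t_c = ln[(k_2/k_1)(1 − D₀(k_2−k_1)/(k_1 L₀))] / (k_2−k_1).
Here k_2−k_1 = 1.314 d⁻¹ and 1 − D₀(k_2−k_1)/(k_1 L₀) = 1 − 4.06×1.314/(0.286×27.8) = 0.3290, so
t_c = ln(5.594 × 0.3290) / 1.314 = 0.6101 / 1.314 = 0.4643 d.
L(t_c) = L₀ e^(−k_1 t_c) = 27.8 × 0.8756 = 24.34 mg/L, and at the critical point k_2 D_c = k_1 L, so D_c = (0.286/1.60) × 24.34 = 4.351 mg/L.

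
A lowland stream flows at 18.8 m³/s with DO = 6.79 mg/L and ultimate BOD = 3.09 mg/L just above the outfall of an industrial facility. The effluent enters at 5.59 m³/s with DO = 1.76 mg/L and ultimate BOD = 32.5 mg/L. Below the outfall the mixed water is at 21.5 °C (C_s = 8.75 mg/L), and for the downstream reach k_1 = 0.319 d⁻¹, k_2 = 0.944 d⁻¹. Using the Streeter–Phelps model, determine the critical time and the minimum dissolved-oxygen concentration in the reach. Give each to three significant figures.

Mixed DO = (18.8×6.79 + 5.59×1.76)/(18.8+5.59) = 137.5/24.39 = 5.637 mg/L.
Mixed L₀ = (18.8×3.09 + 5.59×32.5)/(24.39) = 239.8/24.39 = 9.831 mg/L.
Initial deficit D₀ = C_s − DO₀ = 8.75 − 5.637 = 3.113 mg/L.
t_c = (1/0.6250) ln[(0.944/0.319)(1 − 3.113×0.6250/(0.319×9.831))] = 1.600 × ln(1.123) = 0.1861 d.
D_c = (0.319/0.944) × 9.831 × e^(−0.319×0.1861) = 0.3379 × 9.831 × 0.9424 = 3.131 mg/L.
Minimum DO = 8.75 − 3.131 = 5.619 mg/L.

t_c ≈ 0.186 d; minimum DO ≈ 5.62 mg/L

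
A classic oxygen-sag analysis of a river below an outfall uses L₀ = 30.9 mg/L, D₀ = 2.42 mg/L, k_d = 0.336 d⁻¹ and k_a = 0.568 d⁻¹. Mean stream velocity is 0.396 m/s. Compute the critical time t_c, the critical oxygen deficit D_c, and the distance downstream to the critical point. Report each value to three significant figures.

With k_a/k_d = 1.690 and 1 − D₀(k_a−k_d)/(k_d L₀) = 0.9459,
t_c = ln(1.690 × 0.9459) / (0.568 − 0.336) = ln(1.599) / 0.2320 = 0.4694/0.2320 = 2.023 d.
L(t_c) = L₀ e^(−k_d t_c) = 30.9 × 0.5067 = 15.66 mg/L, and at the critical point k_a D_c = k_d L, so D_c = (0.336/0.568) × 15.66 = 9.262 mg/L.
x_c = v t_c = 0.396 m/s × 2.023 d × 86400 s/d = 69230 m ≈ 69.2 km.

t_c ≈ 2.02 d; D_c ≈ 9.26 mg/L; x_c ≈ 69.2 km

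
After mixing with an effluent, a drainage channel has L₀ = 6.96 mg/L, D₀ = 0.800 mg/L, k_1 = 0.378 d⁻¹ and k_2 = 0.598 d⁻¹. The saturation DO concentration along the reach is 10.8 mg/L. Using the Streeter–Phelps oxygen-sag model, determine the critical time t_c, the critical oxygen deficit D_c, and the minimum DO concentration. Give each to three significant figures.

t_c ≈ 1.77 d; D_c ≈ 2.25 mg/L; min DO ≈ 8.55 mg/L

t_c = [1/(k_2−k_1)] ln[(k_2/k_1)(1 − D₀(k_2−k_1)/(k_1 L₀))]
= [1/(0.598−0.378)] ln[(0.598/0.378)(1 − 0.800×0.2200/(0.378×6.96))]
= (1/0.2200) ln[1.582 × 0.9331] = 4.545 × ln(1.476) = 4.545 × 0.3895 = 1.770 d.
L(t_c) = L₀ e^(−k_1 t_c) = 6.96 × 0.5121 = 3.564 mg/L, and at the critical point k_2 D_c = k_1 L, so D_c = (0.378/0.598) × 3.564 = 2.253 mg/L.
Minimum DO = C_s − D_c = 10.8 − 2.253 = 8.547 mg/L.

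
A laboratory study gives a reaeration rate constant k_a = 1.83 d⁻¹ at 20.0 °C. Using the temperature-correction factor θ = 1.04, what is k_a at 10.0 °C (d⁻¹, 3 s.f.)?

k_a(T₂) = k_a(T₁) · θ^(T₂−T₁) = 1.83 × 1.04^(10.0−20.0)
= 1.83 × 1.04^-10.0 = 1.83 × 0.6756 = 1.236 d⁻¹.

k_a ≈ 1.24 d⁻¹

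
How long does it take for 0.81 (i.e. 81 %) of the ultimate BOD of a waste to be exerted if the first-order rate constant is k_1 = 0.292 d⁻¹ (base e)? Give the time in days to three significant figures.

y/L₀ = 1 − e^(−k_1 t) = 0.81 ⇒ e^(−k_1 t) = 0.190
t = −ln(0.190) / 0.292 = 1.661 / 0.292 = 5.687 d.

t ≈ 5.69 d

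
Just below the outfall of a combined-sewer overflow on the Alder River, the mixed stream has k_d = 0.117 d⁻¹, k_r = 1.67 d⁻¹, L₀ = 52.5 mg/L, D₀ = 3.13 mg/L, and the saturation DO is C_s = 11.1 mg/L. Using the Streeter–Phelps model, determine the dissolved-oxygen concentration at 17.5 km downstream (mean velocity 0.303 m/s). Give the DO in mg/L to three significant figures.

DO ≈ 7.71 mg/L

Travel time t = x/v = 17.5 km / (0.303 m/s) = 17500 m / 0.303 m/s = 57760 s = 0.6685 d.
k_d L₀/(k_r−k_d) = 0.117×52.5/(1.67−0.117) = 6.143/1.553 = 3.955 mg/L.
e^(−k_d t) = e^(−0.117×0.6685) = 0.9248; e^(−k_r t) = e^(−1.67×0.6685) = 0.3275.
D = 3.955 × (0.9248 − 0.3275) + 3.13 × 0.3275 = 2.362 + 1.025 = 3.387 mg/L.
DO = C_s − D = 11.1 − 3.387 = 7.713 mg/L.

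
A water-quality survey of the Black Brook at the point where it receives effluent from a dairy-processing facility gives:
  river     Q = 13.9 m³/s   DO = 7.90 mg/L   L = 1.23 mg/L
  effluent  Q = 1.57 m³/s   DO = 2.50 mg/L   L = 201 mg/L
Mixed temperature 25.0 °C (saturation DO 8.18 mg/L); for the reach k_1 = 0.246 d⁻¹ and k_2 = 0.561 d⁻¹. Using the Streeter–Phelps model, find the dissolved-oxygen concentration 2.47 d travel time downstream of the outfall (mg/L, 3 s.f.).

DO ≈ 3.03 mg/L

Mixed DO = (13.9×7.90 + 1.57×2.50)/(13.9+1.57) = 113.7/15.47 = 7.352 mg/L.
Mixed L₀ = (13.9×1.23 + 1.57×201)/(15.47) = 332.7/15.47 = 21.50 mg/L.
Initial deficit D₀ = C_s − DO₀ = 8.18 − 7.352 = 0.8280 mg/L.
D(2.47) = [0.246×21.50/(0.561−0.246)](e^(−0.246×2.47) − e^(−0.561×2.47)) + 0.8280 e^(−0.561×2.47)
= 16.79 × (0.5446 − 0.2502) + 0.8280 × 0.2502 = 5.153 mg/L.
DO = 8.18 − 5.153 = 3.027 mg/L.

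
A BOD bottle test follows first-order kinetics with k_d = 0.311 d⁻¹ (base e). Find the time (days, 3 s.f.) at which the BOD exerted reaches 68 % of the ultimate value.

y/L₀ = 1 − e^(−k_d t) = 0.68 ⇒ e^(−k_d t) = 0.320
t = −ln(0.320) / 0.311 = 1.139 / 0.311 = 3.664 d.

t ≈ 3.66 d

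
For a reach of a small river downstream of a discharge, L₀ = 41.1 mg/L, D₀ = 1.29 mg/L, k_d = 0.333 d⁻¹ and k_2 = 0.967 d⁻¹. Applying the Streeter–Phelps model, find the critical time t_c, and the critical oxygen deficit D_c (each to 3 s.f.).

At the critical point dD/dt = 0, so k_d L₀ e^(−k_d t) = k_2 D. Substituting D(t) from the Streeter–Phelps equation and solving for t gives
t_c = ln[(k_2/k_d)(1 − D₀(k_2−k_d)/(k_d L₀))] / (k_2−k_d).
Here k_2−k_d = 0.6340 d⁻¹ and 1 − D₀(k_2−k_d)/(k_d L₀) = 1 − 1.29×0.6340/(0.333×41.1) = 0.9402, so
t_c = ln(2.904 × 0.9402) / 0.6340 = 1.004 / 0.6340 = 1.584 d.
D_c = (k_d/k_2) L₀ e^(−k_d t_c) = (0.333/0.967) × 41.1 × e^(−0.333×1.584) = 0.3444 × 41.1 × 0.5900 = 8.351 mg/L.

t_c ≈ 1.58 d; D_c ≈ 8.35 mg/L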